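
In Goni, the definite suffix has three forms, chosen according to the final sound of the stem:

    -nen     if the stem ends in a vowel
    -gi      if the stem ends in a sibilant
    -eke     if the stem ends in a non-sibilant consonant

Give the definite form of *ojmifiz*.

Since the final sound of *ojmifiz* is /z/ (a sibilant), it takes -gi, giving *ojmifizgi*.

ojmifizgi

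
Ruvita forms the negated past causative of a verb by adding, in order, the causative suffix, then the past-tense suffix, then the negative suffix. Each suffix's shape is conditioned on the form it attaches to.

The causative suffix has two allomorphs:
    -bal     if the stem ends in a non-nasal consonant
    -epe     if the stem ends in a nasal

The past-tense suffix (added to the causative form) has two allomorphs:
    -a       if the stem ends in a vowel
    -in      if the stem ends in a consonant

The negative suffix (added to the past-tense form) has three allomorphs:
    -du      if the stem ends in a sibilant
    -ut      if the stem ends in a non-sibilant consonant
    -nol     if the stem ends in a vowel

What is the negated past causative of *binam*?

binamepeanol

*binam*: final consonant = /m/, a nasal → -epe → *binamepe*.
The causative form *binamepe*: final sound = /e/, a vowel → -a → *binamepea*.
The past-tense form *binamepea*: final sound = /a/, a vowel → -nol → *binamepeanol*.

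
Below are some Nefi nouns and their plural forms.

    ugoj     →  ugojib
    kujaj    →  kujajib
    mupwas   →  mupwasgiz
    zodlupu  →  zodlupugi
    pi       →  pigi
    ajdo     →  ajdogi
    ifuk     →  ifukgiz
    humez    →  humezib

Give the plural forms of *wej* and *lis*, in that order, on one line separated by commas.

wejib, lisgiz

The pattern is voicing of the final sound: -giz when the stem ends in a voiceless consonant (*mupwas*, *ifuk*); -ib when the stem ends in a voiced consonant (*ugoj*, *kujaj*, *humez*); -gi when the stem ends in a vowel (*zodlupu*, *pi*, *ajdo*).
*wej*: final sound = /j/, a voiced consonant → -ib → *wejib*.
*lis* — final sound /s/ (a voiceless consonant) → -giz → *lisgiz*.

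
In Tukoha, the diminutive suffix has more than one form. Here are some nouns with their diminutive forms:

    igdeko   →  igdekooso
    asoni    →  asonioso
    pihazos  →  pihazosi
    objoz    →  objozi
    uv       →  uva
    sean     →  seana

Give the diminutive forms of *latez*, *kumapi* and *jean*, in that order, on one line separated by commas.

latezi, kumapioso, jeana

The pattern is sibilance of the final sound: -i when the stem ends in a sibilant (*pihazos*, *objoz*); -a when the stem ends in a non-sibilant consonant (*uv*, *sean*); -oso when the stem ends in a vowel (*igdeko*, *asoni*).
*latez* — final sound /z/ (a sibilant) → -i → *latezi*.
Since the final sound of *kumapi* is /i/ (a vowel), it takes -oso, giving *kumapioso*.
*jean*: final sound = /n/, a non-sibilant consonant → -a → *jeana*.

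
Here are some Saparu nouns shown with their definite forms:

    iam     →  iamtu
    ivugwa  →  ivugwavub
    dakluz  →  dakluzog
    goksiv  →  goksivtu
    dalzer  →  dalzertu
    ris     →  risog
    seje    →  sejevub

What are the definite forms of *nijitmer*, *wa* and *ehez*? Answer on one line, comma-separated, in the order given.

Looking at the final sound of each stem: -og when the stem ends in a sibilant (*dakluz*, *ris*); -tu when the stem ends in a non-sibilant consonant (*iam*, *goksiv*, *dalzer*); -vub when the stem ends in a vowel (*ivugwa*, *seje*).
*nijitmer* — final sound /r/ (a non-sibilant consonant) → -tu → *nijitmertu*.
The final sound of *wa* is /a/, which is a vowel, so the suffix is -vub, giving *wavub*.
The final sound of *ehez* is /z/, which is a sibilant, so the suffix is -og, giving *ehezog*.

nijitmertu, wavub, ehezog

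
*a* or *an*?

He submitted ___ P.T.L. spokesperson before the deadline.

a

The indefinite article is chosen by the initial *sound* of the following word, not its spelling.
The initialism *P.T.L.* is read letter by letter; the first letter, P, is pronounced /piː/, which begins with a consonant sound.
So the article is *a*: He submitted a P.T.L. spokesperson before the deadline.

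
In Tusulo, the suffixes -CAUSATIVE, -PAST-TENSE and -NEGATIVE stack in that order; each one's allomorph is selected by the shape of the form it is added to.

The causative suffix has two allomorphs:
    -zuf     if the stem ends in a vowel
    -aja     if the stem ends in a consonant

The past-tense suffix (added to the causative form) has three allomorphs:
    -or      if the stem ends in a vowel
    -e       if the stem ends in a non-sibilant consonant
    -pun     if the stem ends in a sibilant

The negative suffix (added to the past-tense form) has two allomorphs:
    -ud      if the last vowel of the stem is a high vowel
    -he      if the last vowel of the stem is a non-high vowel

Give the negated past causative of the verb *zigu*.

Since the final sound of *zigu* is /u/ (a vowel), it takes -zuf, giving *ziguzuf*.
Since the final sound of the causative form *ziguzuf* is /f/ (a non-sibilant consonant), it takes -e, giving *ziguzufe*.
The last vowel of the past-tense form *ziguzufe* is /e/, which is a non-high vowel, so the negative suffix is -he, giving *ziguzufehe*.

ziguzufehe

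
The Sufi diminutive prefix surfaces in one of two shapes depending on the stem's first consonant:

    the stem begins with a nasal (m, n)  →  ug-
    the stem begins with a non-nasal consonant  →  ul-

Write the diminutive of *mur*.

ugmur

Since the first consonant of *mur* is /m/ (a nasal), it takes ug-, giving *ugmur*.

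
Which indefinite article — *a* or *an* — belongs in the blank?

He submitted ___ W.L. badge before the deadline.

The indefinite article is chosen by the initial *sound* of the following word, not its spelling.
The initialism *W.L.* is read letter by letter; the first letter, W, is pronounced /ˈdʌbəl.juː/, which begins with a consonant sound.
So the article is *a*: He submitted a W.L. badge before the deadline.

a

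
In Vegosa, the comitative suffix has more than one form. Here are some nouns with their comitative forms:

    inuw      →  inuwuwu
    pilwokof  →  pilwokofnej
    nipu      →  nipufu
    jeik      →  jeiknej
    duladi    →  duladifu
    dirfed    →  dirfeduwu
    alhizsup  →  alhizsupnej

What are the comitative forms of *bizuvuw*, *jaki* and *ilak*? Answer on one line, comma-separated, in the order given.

bizuvuwuwu, jakifu, ilaknej

Looking at the final sound of each stem: -nej when the stem ends in a voiceless consonant (*pilwokof*, *jeik*, *alhizsup*); -uwu when the stem ends in a voiced consonant (*inuw*, *dirfed*); -fu when the stem ends in a vowel (*nipu*, *duladi*).
*bizuvuw* — final sound /w/ (a voiced consonant) → -uwu → *bizuvuwuwu*.
Since the final sound of *jaki* is /i/ (a vowel), it takes -fu, giving *jakifu*.
*ilak*: final sound = /k/, a voiceless consonant → -nej → *ilaknej*.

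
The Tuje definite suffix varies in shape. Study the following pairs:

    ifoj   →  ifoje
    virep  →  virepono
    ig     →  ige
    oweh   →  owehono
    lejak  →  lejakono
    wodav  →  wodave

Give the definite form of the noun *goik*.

goikono

The alternation tracks the final consonant of the stem — -ono when the stem ends in a voiceless consonant (*virep*, *oweh*, *lejak*); -e when the stem ends in a voiced consonant (*ifoj*, *ig*, *wodav*).
*goik*: final consonant = /k/, voiceless → -ono → *goikono*.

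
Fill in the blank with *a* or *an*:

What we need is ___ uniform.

a

The indefinite article is chosen by the initial *sound* of the following word, not its spelling.
*uniform* begins with the sound /juː/ (u pronounced /juː/) — a consonant sound.
So the article is *a*: What we need is a uniform.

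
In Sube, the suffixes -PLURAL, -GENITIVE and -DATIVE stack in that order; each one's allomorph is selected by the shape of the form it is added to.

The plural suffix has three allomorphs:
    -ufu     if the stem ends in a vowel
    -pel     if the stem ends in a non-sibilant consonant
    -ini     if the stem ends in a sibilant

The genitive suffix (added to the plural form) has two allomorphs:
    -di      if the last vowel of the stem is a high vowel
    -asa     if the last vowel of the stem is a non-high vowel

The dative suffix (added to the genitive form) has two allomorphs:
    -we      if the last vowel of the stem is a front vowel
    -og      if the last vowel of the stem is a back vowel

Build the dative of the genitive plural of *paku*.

Since the final sound of *paku* is /u/ (a vowel), it takes -ufu, giving *pakuufu*.
Since the last vowel of the plural form *pakuufu* is /u/ (a high vowel), it takes -di, giving *pakuufudi*.
The last vowel of the genitive form *pakuufudi* is /i/, which is a front vowel, so the dative suffix is -we, giving *pakuufudiwe*.

pakuufudiwe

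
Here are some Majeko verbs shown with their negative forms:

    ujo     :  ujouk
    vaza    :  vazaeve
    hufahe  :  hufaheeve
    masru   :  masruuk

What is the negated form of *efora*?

eforaeve

Looking at the last vowel of each stem: -uk when the last vowel of the stem is a rounded vowel (*ujo*, *masru*); -eve when the last vowel of the stem is an unrounded vowel (*vaza*, *hufahe*).
The last vowel of *efora* is /a/, which is an unrounded vowel, so the suffix is -eve, giving *eforaeve*.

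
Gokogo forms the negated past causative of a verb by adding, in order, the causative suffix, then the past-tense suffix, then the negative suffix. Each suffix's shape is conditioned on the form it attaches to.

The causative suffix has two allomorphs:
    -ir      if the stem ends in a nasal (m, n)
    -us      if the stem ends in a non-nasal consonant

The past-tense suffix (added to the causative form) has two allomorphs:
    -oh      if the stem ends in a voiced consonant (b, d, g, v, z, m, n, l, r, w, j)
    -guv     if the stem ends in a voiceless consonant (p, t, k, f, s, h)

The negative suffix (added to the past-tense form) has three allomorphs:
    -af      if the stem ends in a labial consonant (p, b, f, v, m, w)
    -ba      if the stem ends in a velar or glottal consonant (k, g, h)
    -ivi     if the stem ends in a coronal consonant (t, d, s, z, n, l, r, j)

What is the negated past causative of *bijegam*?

*bijegam*: final consonant = /m/, a nasal → -ir → *bijegamir*.
Since the final consonant of the causative form *bijegamir* is /r/ (voiced), it takes -oh, giving *bijegamiroh*.
The past-tense form *bijegamiroh* — final consonant /h/ (velar/glottal) → -ba → *bijegamirohba*.

bijegamirohba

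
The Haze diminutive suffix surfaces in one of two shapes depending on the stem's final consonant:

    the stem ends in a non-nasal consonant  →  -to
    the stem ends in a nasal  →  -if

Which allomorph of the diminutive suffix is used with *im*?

-if

The final consonant of *im* is /m/, which is a nasal, so the suffix is -if.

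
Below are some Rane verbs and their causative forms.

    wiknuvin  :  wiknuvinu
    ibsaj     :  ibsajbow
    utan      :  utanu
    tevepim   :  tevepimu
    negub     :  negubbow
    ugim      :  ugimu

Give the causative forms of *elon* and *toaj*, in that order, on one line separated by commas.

Looking at the final consonant of each stem: -u when the stem ends in a nasal (*wiknuvin*, *utan*, *tevepim*, *ugim*); -bow when the stem ends in a non-nasal consonant (*ibsaj*, *negub*).
*elon* — final consonant /n/ (a nasal) → -u → *elonu*.
The final consonant of *toaj* is /j/, which is non-nasal, so the suffix is -bow, giving *toajbow*.

elonu, toajbow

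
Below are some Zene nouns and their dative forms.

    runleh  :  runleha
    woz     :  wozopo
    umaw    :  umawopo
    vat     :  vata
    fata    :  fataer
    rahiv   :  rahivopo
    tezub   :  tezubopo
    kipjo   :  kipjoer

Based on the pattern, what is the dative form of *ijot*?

The pattern is voicing of the final sound: -a when the stem ends in a voiceless consonant (*runleh*, *vat*); -opo when the stem ends in a voiced consonant (*woz*, *umaw*, *rahiv*, *tezub*); -er when the stem ends in a vowel (*fata*, *kipjo*).
The final sound of *ijot* is /t/, which is a voiceless consonant, so the suffix is -a, giving *ijota*.

ijota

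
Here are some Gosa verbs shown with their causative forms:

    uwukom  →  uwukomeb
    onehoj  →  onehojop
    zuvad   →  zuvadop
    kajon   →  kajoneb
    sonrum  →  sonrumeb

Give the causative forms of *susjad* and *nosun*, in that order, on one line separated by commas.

susjadop, nosuneb

The pattern is nasality of the final consonant: -eb when the stem ends in a nasal (*uwukom*, *kajon*, *sonrum*); -op when the stem ends in a non-nasal consonant (*onehoj*, *zuvad*).
*susjad* — final consonant /d/ (non-nasal) → -op → *susjadop*.
*nosun* — final consonant /n/ (a nasal) → -eb → *nosuneb*.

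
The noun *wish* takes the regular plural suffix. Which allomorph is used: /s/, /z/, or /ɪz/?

/ɪz/

The stem *wish* ends in a sibilant (/s, z, ʃ, ʒ, tʃ, dʒ/).
The plural suffix surfaces as /ɪz/ after sibilants, /s/ after other voiceless consonants, and /z/ after other voiced sounds.
So the plural -s on *wish* is pronounced /ɪz/.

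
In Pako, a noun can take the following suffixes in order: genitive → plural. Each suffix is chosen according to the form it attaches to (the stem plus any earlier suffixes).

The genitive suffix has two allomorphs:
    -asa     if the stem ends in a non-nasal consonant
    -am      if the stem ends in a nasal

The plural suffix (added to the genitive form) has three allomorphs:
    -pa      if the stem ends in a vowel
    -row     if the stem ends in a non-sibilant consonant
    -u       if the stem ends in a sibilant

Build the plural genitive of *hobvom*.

hobvomamrow

*hobvom* — final consonant /m/ (a nasal) → -am → *hobvomam*.
The final sound of the genitive form *hobvomam* is /m/, which is a non-sibilant consonant, so the plural suffix is -row, giving *hobvomamrow*.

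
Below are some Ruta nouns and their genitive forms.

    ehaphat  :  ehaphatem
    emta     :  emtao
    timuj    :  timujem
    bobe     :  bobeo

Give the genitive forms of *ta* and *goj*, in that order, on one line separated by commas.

tao, gojem

The pattern is consonant vs. vowel: -em when the stem ends in a consonant (*ehaphat*, *timuj*); -o when the stem ends in a vowel (*emta*, *bobe*).
Since the final sound of *ta* is /a/ (a vowel), it takes -o, giving *tao*.
Since the final sound of *goj* is /j/ (a consonant), it takes -em, giving *gojem*.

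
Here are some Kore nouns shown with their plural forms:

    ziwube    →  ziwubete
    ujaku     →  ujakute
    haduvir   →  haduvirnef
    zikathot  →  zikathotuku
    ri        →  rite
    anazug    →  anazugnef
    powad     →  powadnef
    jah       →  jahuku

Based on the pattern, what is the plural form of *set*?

The alternation tracks the final sound of the stem — -uku when the stem ends in a voiceless consonant (*zikathot*, *jah*); -nef when the stem ends in a voiced consonant (*haduvir*, *anazug*, *powad*); -te when the stem ends in a vowel (*ziwube*, *ujaku*, *ri*).
*set* — final sound /t/ (a voiceless consonant) → -uku → *setuku*.

setuku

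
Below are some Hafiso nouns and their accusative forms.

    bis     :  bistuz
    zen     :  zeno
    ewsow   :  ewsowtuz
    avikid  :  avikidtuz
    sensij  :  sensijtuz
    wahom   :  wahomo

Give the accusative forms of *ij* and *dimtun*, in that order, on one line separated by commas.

The pattern is nasality of the final consonant: -o when the stem ends in a nasal (*zen*, *wahom*); -tuz when the stem ends in a non-nasal consonant (*bis*, *ewsow*, *avikid*, *sensij*).
*ij* — final consonant /j/ (non-nasal) → -tuz → *ijtuz*.
*dimtun*: final consonant = /n/, a nasal → -o → *dimtuno*.

ijtuz, dimtuno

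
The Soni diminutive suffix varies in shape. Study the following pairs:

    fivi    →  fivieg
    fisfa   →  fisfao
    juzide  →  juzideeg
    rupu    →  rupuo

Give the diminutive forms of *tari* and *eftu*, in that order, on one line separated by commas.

tarieg, eftuo

The pattern is front/back vowel harmony: -eg when the last vowel of the stem is a front vowel (*fivi*, *juzide*); -o when the last vowel of the stem is a back vowel (*fisfa*, *rupu*).
*tari*: last vowel = /i/, a front vowel → -eg → *tarieg*.
Since the last vowel of *eftu* is /u/ (a back vowel), it takes -o, giving *eftuo*.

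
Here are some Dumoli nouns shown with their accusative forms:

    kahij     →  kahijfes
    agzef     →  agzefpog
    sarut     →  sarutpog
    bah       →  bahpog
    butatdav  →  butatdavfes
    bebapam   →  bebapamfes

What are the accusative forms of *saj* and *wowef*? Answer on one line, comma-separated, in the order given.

The pattern is voicing of the final consonant: -pog when the stem ends in a voiceless consonant (*agzef*, *sarut*, *bah*); -fes when the stem ends in a voiced consonant (*kahij*, *butatdav*, *bebapam*).
*saj*: final consonant = /j/, voiced → -fes → *sajfes*.
The final consonant of *wowef* is /f/, which is voiceless, so the suffix is -pog, giving *wowefpog*.

sajfes, wowefpog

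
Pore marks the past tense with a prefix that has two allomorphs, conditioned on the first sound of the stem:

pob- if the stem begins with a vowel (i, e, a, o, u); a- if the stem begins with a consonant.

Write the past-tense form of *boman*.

aboman

Since the first sound of *boman* is /b/ (a consonant), it takes a-, giving *aboman*.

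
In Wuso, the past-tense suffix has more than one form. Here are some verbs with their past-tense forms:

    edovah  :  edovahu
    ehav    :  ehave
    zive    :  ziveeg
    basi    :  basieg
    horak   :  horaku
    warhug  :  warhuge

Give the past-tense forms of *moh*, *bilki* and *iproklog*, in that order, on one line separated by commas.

mohu, bilkieg, iprokloge

The suffix is conditioned by the final sound: -u when the stem ends in a voiceless consonant (*edovah*, *horak*); -e when the stem ends in a voiced consonant (*ehav*, *warhug*); -eg when the stem ends in a vowel (*zive*, *basi*).
*moh* — final sound /h/ (a voiceless consonant) → -u → *mohu*.
Since the final sound of *bilki* is /i/ (a vowel), it takes -eg, giving *bilkieg*.
*iproklog*: final sound = /g/, a voiced consonant → -e → *iprokloge*.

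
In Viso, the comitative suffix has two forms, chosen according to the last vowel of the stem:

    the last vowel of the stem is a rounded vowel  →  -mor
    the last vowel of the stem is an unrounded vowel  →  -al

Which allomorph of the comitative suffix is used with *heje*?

-al

The last vowel of *heje* is /e/, which is an unrounded vowel, so the suffix is -al.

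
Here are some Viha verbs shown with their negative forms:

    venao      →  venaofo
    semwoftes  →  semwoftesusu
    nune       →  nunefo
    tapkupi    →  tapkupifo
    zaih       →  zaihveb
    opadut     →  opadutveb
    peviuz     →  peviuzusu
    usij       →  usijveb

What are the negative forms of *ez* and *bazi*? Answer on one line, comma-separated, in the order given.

ezusu, bazifo

The alternation tracks the final sound of the stem — -usu when the stem ends in a sibilant (*semwoftes*, *peviuz*); -veb when the stem ends in a non-sibilant consonant (*zaih*, *opadut*, *usij*); -fo when the stem ends in a vowel (*venao*, *nune*, *tapkupi*).
*ez*: final sound = /z/, a sibilant → -usu → *ezusu*.
*bazi* — final sound /i/ (a vowel) → -fo → *bazifo*.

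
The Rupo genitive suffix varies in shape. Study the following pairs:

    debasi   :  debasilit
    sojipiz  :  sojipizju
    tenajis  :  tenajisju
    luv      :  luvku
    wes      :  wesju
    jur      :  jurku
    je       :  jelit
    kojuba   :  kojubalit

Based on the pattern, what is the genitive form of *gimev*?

Looking at the final sound of each stem: -ju when the stem ends in a sibilant (*sojipiz*, *tenajis*, *wes*); -ku when the stem ends in a non-sibilant consonant (*luv*, *jur*); -lit when the stem ends in a vowel (*debasi*, *je*, *kojuba*).
*gimev*: final sound = /v/, a non-sibilant consonant → -ku → *gimevku*.

gimevku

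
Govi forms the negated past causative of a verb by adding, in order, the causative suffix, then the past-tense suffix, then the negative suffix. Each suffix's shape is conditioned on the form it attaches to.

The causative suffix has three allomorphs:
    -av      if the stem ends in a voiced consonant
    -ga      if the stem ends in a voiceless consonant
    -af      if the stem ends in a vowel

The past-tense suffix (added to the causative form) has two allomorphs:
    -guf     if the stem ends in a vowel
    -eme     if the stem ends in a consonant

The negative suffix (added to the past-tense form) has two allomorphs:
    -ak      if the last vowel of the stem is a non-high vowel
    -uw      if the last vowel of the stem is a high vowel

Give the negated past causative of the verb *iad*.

iadavemeak

The final sound of *iad* is /d/, which is a voiced consonant, so the causative suffix is -av, giving *iadav*.
The causative form *iadav* — final sound /v/ (a consonant) → -eme → *iadaveme*.
The past-tense form *iadaveme* — last vowel /e/ (a non-high vowel) → -ak → *iadavemeak*.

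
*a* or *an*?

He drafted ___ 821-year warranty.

The indefinite article is chosen by the initial *sound* of the following word, not its spelling.
The number *821* is spoken "eight hundred …", beginning with /eɪt/ — a vowel sound.
So the article is *an*: He drafted an 821-year warranty.

an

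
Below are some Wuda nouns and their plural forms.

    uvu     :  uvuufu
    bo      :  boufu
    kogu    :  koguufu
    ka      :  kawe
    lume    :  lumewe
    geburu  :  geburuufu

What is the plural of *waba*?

wabawe

Looking at the last vowel of each stem: -ufu when the last vowel of the stem is a rounded vowel (*uvu*, *bo*, *kogu*, *geburu*); -we when the last vowel of the stem is an unrounded vowel (*ka*, *lume*).
The last vowel of *waba* is /a/, which is an unrounded vowel, so the suffix is -we, giving *wabawe*.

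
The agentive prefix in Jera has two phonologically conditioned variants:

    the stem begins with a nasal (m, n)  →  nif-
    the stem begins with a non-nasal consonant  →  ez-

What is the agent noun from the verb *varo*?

The first consonant of *varo* is /v/, which is non-nasal, so the prefix is ez-, giving *ezvaro*.

ezvaro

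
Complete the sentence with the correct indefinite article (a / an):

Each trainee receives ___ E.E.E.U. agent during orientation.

an

The indefinite article is chosen by the initial *sound* of the following word, not its spelling.
The initialism *E.E.E.U.* is read letter by letter; the first letter, E, is pronounced /iː/, which begins with a vowel sound.
So the article is *an*: Each trainee receives an E.E.E.U. agent during orientation.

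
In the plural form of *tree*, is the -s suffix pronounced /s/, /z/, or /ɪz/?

The stem *tree* ends in a voiced non-sibilant sound.
The plural suffix surfaces as /ɪz/ after sibilants, /s/ after other voiceless consonants, and /z/ after other voiced sounds.
So the plural -s on *tree* is pronounced /z/.

/z/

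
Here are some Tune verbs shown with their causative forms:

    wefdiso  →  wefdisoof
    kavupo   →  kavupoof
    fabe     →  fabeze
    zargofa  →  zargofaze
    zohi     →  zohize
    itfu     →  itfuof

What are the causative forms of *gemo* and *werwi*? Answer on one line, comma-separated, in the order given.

Looking at the last vowel of each stem: -of when the last vowel of the stem is a rounded vowel (*wefdiso*, *kavupo*, *itfu*); -ze when the last vowel of the stem is an unrounded vowel (*fabe*, *zargofa*, *zohi*).
The last vowel of *gemo* is /o/, which is a rounded vowel, so the suffix is -of, giving *gemoof*.
*werwi* — last vowel /i/ (an unrounded vowel) → -ze → *werwize*.

gemoof, werwize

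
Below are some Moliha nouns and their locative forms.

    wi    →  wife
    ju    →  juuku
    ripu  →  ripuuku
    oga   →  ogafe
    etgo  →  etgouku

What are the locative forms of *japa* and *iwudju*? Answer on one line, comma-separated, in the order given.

japafe, iwudjuuku

The pattern is rounding harmony: -uku when the last vowel of the stem is a rounded vowel (*ju*, *ripu*, *etgo*); -fe when the last vowel of the stem is an unrounded vowel (*wi*, *oga*).
The last vowel of *japa* is /a/, which is an unrounded vowel, so the suffix is -fe, giving *japafe*.
The last vowel of *iwudju* is /u/, which is a rounded vowel, so the suffix is -uku, giving *iwudjuuku*.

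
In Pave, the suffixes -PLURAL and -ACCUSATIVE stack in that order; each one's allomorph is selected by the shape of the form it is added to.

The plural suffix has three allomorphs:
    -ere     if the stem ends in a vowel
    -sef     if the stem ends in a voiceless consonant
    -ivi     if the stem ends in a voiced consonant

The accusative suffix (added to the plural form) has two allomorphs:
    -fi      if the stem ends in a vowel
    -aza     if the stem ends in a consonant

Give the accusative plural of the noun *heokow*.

heokowivifi

The final sound of *heokow* is /w/, which is a voiced consonant, so the plural suffix is -ivi, giving *heokowivi*.
The plural form *heokowivi* — final sound /i/ (a vowel) → -fi → *heokowivifi*.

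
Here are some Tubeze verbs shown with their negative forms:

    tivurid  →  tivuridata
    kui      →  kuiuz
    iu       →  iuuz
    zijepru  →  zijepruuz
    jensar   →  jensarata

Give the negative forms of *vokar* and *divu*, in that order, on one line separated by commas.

The pattern is consonant vs. vowel: -ata when the stem ends in a consonant (*tivurid*, *jensar*); -uz when the stem ends in a vowel (*kui*, *iu*, *zijepru*).
Since the final sound of *vokar* is /r/ (a consonant), it takes -ata, giving *vokarata*.
Since the final sound of *divu* is /u/ (a vowel), it takes -uz, giving *divuuz*.

vokarata, divuuz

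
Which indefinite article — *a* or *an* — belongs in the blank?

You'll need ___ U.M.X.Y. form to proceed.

a

The indefinite article is chosen by the initial *sound* of the following word, not its spelling.
The initialism *U.M.X.Y.* is read letter by letter; the first letter, U, is pronounced /juː/, which begins with a consonant sound.
So the article is *a*: You'll need a U.M.X.Y. form to proceed.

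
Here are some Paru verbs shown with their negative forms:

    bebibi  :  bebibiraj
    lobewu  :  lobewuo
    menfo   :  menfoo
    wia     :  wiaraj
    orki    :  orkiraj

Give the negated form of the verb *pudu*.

Looking at the last vowel of each stem: -o when the last vowel of the stem is a rounded vowel (*lobewu*, *menfo*); -raj when the last vowel of the stem is an unrounded vowel (*bebibi*, *wia*, *orki*).
*pudu* — last vowel /u/ (a rounded vowel) → -o → *puduo*.

puduo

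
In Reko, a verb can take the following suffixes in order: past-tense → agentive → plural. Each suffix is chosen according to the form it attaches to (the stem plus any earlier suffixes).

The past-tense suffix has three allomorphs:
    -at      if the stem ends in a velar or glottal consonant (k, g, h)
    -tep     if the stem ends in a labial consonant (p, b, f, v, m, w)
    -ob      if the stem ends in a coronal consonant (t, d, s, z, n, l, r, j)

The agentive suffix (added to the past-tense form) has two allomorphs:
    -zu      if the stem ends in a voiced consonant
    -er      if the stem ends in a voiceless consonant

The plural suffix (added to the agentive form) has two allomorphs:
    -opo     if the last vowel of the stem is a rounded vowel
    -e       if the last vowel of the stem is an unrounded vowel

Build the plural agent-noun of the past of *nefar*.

nefarobzuopo

The final consonant of *nefar* is /r/, which is coronal, so the past-tense suffix is -ob, giving *nefarob*.
The final consonant of the past-tense form *nefarob* is /b/, which is voiced, so the agentive suffix is -zu, giving *nefarobzu*.
The agentive form *nefarobzu*: last vowel = /u/, a rounded vowel → -opo → *nefarobzuopo*.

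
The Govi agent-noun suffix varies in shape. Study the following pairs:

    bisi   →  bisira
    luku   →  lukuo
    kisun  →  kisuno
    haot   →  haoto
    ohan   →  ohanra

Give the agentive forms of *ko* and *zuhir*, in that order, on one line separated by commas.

koo, zuhirra

The pattern is rounding harmony: -o when the last vowel of the stem is a rounded vowel (*luku*, *kisun*, *haot*); -ra when the last vowel of the stem is an unrounded vowel (*bisi*, *ohan*).
*ko*: last vowel = /o/, a rounded vowel → -o → *koo*.
*zuhir*: last vowel = /i/, an unrounded vowel → -ra → *zuhirra*.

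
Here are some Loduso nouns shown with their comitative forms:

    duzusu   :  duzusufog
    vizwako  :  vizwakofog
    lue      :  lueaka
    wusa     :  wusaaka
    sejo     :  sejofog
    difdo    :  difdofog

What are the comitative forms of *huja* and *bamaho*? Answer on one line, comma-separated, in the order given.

The alternation tracks the last vowel of the stem — -fog when the last vowel of the stem is a rounded vowel (*duzusu*, *vizwako*, *sejo*, *difdo*); -aka when the last vowel of the stem is an unrounded vowel (*lue*, *wusa*).
*huja*: last vowel = /a/, an unrounded vowel → -aka → *hujaaka*.
The last vowel of *bamaho* is /o/, which is a rounded vowel, so the suffix is -fog, giving *bamahofog*.

hujaaka, bamahofog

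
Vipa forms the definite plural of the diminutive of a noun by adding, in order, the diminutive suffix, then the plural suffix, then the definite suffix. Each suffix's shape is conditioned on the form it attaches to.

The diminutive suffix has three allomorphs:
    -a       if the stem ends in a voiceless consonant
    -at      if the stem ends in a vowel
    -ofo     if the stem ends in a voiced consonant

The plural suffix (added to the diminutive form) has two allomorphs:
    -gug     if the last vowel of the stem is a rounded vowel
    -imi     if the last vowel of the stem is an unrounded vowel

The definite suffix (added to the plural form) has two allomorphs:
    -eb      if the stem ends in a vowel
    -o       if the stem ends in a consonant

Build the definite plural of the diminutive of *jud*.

judofogugo

The final sound of *jud* is /d/, which is a voiced consonant, so the diminutive suffix is -ofo, giving *judofo*.
The diminutive form *judofo*: last vowel = /o/, a rounded vowel → -gug → *judofogug*.
The plural form *judofogug*: final sound = /g/, a consonant → -o → *judofogugo*.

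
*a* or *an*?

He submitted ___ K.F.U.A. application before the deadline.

The indefinite article is chosen by the initial *sound* of the following word, not its spelling.
The initialism *K.F.U.A.* is read letter by letter; the first letter, K, is pronounced /keɪ/, which begins with a consonant sound.
So the article is *a*: He submitted a K.F.U.A. application before the deadline.

a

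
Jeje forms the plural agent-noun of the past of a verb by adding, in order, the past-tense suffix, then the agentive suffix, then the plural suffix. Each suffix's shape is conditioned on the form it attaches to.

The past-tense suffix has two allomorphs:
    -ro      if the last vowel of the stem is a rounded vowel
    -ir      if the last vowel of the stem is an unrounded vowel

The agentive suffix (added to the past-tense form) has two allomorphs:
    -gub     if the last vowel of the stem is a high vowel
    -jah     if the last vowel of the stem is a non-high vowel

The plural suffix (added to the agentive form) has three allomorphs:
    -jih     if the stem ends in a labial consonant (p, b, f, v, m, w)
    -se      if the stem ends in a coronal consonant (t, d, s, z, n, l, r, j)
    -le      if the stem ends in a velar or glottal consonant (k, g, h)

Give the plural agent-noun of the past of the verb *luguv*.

Since the last vowel of *luguv* is /u/ (a rounded vowel), it takes -ro, giving *luguvro*.
The last vowel of the past-tense form *luguvro* is /o/, which is a non-high vowel, so the agentive suffix is -jah, giving *luguvrojah*.
Since the final consonant of the agentive form *luguvrojah* is /h/ (velar/glottal), it takes -le, giving *luguvrojahle*.

luguvrojahle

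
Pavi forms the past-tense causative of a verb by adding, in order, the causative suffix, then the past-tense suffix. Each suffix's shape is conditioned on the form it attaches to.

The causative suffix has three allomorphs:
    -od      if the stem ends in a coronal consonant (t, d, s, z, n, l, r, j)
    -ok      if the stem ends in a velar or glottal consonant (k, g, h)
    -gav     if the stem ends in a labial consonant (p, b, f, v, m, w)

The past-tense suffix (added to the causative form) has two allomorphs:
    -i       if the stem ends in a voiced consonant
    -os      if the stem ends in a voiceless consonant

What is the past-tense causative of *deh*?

dehokos

*deh*: final consonant = /h/, velar/glottal → -ok → *dehok*.
The causative form *dehok*: final consonant = /k/, voiceless → -os → *dehokos*.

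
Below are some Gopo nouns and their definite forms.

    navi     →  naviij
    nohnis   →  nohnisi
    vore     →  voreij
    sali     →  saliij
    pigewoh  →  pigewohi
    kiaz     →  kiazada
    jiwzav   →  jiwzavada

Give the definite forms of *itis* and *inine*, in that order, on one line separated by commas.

Looking at the final sound of each stem: -i when the stem ends in a voiceless consonant (*nohnis*, *pigewoh*); -ada when the stem ends in a voiced consonant (*kiaz*, *jiwzav*); -ij when the stem ends in a vowel (*navi*, *vore*, *sali*).
*itis* — final sound /s/ (a voiceless consonant) → -i → *itisi*.
The final sound of *inine* is /e/, which is a vowel, so the suffix is -ij, giving *inineij*.

itisi, inineij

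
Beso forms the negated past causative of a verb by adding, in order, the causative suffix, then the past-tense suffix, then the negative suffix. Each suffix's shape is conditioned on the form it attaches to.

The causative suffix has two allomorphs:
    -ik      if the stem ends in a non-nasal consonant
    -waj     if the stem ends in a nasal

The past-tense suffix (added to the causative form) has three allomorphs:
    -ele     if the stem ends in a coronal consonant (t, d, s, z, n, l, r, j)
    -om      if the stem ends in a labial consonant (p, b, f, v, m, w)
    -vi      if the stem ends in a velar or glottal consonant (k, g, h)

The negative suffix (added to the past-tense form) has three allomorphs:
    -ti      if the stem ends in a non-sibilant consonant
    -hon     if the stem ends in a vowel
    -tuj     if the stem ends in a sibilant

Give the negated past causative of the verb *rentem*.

The final consonant of *rentem* is /m/, which is a nasal, so the causative suffix is -waj, giving *rentemwaj*.
The causative form *rentemwaj*: final consonant = /j/, coronal → -ele → *rentemwajele*.
The final sound of the past-tense form *rentemwajele* is /e/, which is a vowel, so the negative suffix is -hon, giving *rentemwajelehon*.

rentemwajelehon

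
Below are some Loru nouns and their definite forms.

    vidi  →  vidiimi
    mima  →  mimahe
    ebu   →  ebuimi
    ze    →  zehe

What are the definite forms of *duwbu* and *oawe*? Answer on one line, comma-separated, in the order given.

duwbuimi, oawehe

Looking at the last vowel of each stem: -imi when the last vowel of the stem is a high vowel (*vidi*, *ebu*); -he when the last vowel of the stem is a non-high vowel (*mima*, *ze*).
*duwbu*: last vowel = /u/, a high vowel → -imi → *duwbuimi*.
*oawe* — last vowel /e/ (a non-high vowel) → -he → *oawehe*.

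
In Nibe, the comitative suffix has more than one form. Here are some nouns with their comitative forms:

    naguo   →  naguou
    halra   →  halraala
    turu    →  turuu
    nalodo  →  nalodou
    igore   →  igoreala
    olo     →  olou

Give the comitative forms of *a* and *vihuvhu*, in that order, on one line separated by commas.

Looking at the last vowel of each stem: -u when the last vowel of the stem is a rounded vowel (*naguo*, *turu*, *nalodo*, *olo*); -ala when the last vowel of the stem is an unrounded vowel (*halra*, *igore*).
The last vowel of *a* is /a/, which is an unrounded vowel, so the suffix is -ala, giving *aala*.
*vihuvhu* — last vowel /u/ (a rounded vowel) → -u → *vihuvhuu*.

aala, vihuvhuu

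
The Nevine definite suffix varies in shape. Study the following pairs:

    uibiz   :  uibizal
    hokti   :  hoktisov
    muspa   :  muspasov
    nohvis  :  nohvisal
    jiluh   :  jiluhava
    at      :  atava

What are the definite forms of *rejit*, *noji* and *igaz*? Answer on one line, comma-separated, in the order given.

The pattern is sibilance of the final sound: -al when the stem ends in a sibilant (*uibiz*, *nohvis*); -ava when the stem ends in a non-sibilant consonant (*jiluh*, *at*); -sov when the stem ends in a vowel (*hokti*, *muspa*).
*rejit* — final sound /t/ (a non-sibilant consonant) → -ava → *rejitava*.
*noji* — final sound /i/ (a vowel) → -sov → *nojisov*.
Since the final sound of *igaz* is /z/ (a sibilant), it takes -al, giving *igazal*.

rejitava, nojisov, igazal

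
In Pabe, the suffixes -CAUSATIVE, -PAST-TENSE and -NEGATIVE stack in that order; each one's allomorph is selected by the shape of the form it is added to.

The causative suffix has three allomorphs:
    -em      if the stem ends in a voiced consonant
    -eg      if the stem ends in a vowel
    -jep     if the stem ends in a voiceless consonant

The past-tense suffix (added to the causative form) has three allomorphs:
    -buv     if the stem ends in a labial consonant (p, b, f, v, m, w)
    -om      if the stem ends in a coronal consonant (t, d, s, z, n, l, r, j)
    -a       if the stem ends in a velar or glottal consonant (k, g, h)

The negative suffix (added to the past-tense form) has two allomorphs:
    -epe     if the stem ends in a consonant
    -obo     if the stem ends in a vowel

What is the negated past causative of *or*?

orembuvepe

The final sound of *or* is /r/, which is a voiced consonant, so the causative suffix is -em, giving *orem*.
Since the final consonant of the causative form *orem* is /m/ (labial), it takes -buv, giving *orembuv*.
The past-tense form *orembuv* — final sound /v/ (a consonant) → -epe → *orembuvepe*.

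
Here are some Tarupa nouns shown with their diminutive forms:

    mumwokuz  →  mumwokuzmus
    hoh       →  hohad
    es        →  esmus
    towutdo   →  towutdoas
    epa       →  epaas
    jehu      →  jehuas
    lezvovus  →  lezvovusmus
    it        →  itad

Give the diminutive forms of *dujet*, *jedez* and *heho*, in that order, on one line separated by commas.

dujetad, jedezmus, hehoas

The alternation tracks the final sound of the stem — -mus when the stem ends in a sibilant (*mumwokuz*, *es*, *lezvovus*); -ad when the stem ends in a non-sibilant consonant (*hoh*, *it*); -as when the stem ends in a vowel (*towutdo*, *epa*, *jehu*).
Since the final sound of *dujet* is /t/ (a non-sibilant consonant), it takes -ad, giving *dujetad*.
The final sound of *jedez* is /z/, which is a sibilant, so the suffix is -mus, giving *jedezmus*.
Since the final sound of *heho* is /o/ (a vowel), it takes -as, giving *hehoas*.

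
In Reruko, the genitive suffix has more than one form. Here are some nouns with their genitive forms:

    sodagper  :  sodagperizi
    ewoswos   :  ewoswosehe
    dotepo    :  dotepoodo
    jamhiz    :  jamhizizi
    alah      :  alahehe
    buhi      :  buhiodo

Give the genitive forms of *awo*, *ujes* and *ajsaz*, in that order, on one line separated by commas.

awoodo, ujesehe, ajsazizi

The alternation tracks the final sound of the stem — -ehe when the stem ends in a voiceless consonant (*ewoswos*, *alah*); -izi when the stem ends in a voiced consonant (*sodagper*, *jamhiz*); -odo when the stem ends in a vowel (*dotepo*, *buhi*).
Since the final sound of *awo* is /o/ (a vowel), it takes -odo, giving *awoodo*.
Since the final sound of *ujes* is /s/ (a voiceless consonant), it takes -ehe, giving *ujesehe*.
Since the final sound of *ajsaz* is /z/ (a voiced consonant), it takes -izi, giving *ajsazizi*.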